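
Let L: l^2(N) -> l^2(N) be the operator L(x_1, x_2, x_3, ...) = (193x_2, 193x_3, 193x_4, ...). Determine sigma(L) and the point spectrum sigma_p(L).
sigma(L) = closed disk {z in C : |z| ≤ 193}; sigma_p(L) = open disk {z in C : |z| < 193}

Note L = 193·V where V is the unit left shift (V x)_k = x_{k+1}; so sigma(L) = 193·sigma(V) and ||L|| = 193||V||. ||L x||^2 = 37249sum_{k≥2} |x_k|^2 ≤ 37249||x||^2, with equality on {x : x_1 = 0}, so ||L|| = 193. For any lambda with |lambda| < 193, set r = lambda/193 (|r| < 1); the vector x = (1, r, r^2, ...) is in l^2 and satisfies L x = 193(r, r^2, ...) = lambda x, so lambda is an eigenvalue. On the boundary |lambda| = 193 the geometric series diverges, so no l^2 eigenvector exists, but these lambda lie in the approximate point spectrum. Hence sigma(L) is the closed disk of radius 193 and sigma_p(L) is the open disk.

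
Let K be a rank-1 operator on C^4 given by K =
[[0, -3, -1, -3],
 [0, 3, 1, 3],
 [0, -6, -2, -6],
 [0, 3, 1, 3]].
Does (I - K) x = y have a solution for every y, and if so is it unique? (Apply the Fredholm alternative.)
(I - K) is invertible (det(I - K) = -3 ≠ 0), so for every y in C^4 the equation (I - K) x = y has a unique solution.

K has rank 1, so it is an outer product K = u v^T: every row of K is a multiple of one row vector. Reading off the entries, u = (-1, 1, -2, 1) and v = (0, 3, 1, 3) (row i of K equals u_i·v^T). A rank-one matrix u v^T satisfies K u = u (v·u) and kills the (3)-dimensional subspace v^⊥, so its characteristic polynomial is lambda^3 (lambda - v·u) with v·u = tr K = 4. Hence the eigenvalues of I - K are 1 (multiplicity 3) and 1 - (4) = -3, so det(I - K) = -3. (Direct check: I - K =
[[1, 3, 1, 3],
 [0, -2, -1, -3],
 [0, 6, 3, 6],
 [0, -3, -1, -2]]
has determinant -3.) The finite-dimensional Fredholm alternative says: either (I - K) is invertible, or ker(I - K) ≠ {0} and then range(I - K) = ker((I - K)^*)^⊥, with dim ker(I - K) = dim ker((I - K)^*). Since det(I - K) ≠ 0, 1 is not an eigenvalue of K and ker(I - K) = {0}, so we are in the first case: for every y there is a unique x = (I - K)^(-1) y. Explicitly, by the Sherman–Morrison formula, (I - u v^T)^(-1) = I + u v^T/(1 - v·u), i.e. (I - K)^(-1) = I + K/(-3).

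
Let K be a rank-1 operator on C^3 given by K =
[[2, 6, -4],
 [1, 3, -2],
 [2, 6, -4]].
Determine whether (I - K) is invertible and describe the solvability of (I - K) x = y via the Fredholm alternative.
(I - K) is singular (det(I - K) = 0, i.e. 1 ∈ sigma(K)). (I - K) x = y is solvable iff y ⊥ ker((I - K)^*) = span{(1, 3, -2)}, i.e. iff y_1 + 3y_2 - 2y_3 = 0. When solvable, the solutions are x = y + c·(2, 1, 2), c arbitrary (ker(I - K) = span{(2, 1, 2)}, dimension 1).

K has rank 1, so it is an outer product K = u v^T: every row of K is a multiple of one row vector. Reading off the entries, u = (2, 1, 2) and v = (1, 3, -2) (row i of K equals u_i·v^T). A rank-one matrix u v^T satisfies K u = u (v·u) and kills the (2)-dimensional subspace v^⊥, so its characteristic polynomial is lambda^2 (lambda - v·u) with v·u = tr K = 1. Hence the eigenvalues of I - K are 1 (multiplicity 2) and 1 - (1) = 0, so det(I - K) = 0. (Direct check: I - K =
[[-1, -6, 4],
 [-1, -2, 2],
 [-2, -6, 5]]
has determinant 0.) So 1 is an eigenvalue of K and (I - K) is not invertible. The finite-dimensional Fredholm alternative says: either (I - K) is invertible, or ker(I - K) ≠ {0} and then range(I - K) = ker((I - K)^*)^⊥, with dim ker(I - K) = dim ker((I - K)^*). We are in the second case, so we need both kernels. Kernel of I - K: (I - K) u = u - u (v·u) = u - u = 0, so ker(I - K) = span{u} = span{(2, 1, 2)} (it is exactly 1-dimensional because rank(I - K) = 2). Kernel of the adjoint: K is real, so (I - K)^* = I - K^T = I - v u^T, and (I - v u^T) v = v - v (u·v) = 0; hence ker((I - K)^*) = span{v} = span{(1, 3, -2)}. Therefore (I - K) x = y is solvable iff <y, v> = 0, i.e. iff y_1 + 3y_2 - 2y_3 = 0. When this holds, K y = u (v·y) = 0, so (I - K) y = y and x = y is a particular solution; the full solution set is the line x = y + c·u = y + c·(2, 1, 2), c ∈ C.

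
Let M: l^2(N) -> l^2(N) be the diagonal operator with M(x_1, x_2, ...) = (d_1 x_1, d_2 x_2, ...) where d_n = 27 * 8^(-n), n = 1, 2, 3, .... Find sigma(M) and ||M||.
sigma(M) = {27 * 8^(-n) : n ≥ 1} ∪ {0}; ||M|| = 27/8

A bounded diagonal operator on l^2 with diagonal entries d_n has spectrum equal to the closure of {d_n : n ≥ 1}: every d_n is an eigenvalue (with eigenvector e_n), so {d_n} ⊂ sigma(M); the spectrum is closed, so its closure is too; and for lambda not in the closure, (M - lambda I) has bounded inverse (the diagonal entries 1/(d_n - lambda) are bounded). For our sequence d_n = 27 * 8^(-n), n = 1, 2, 3, ...:
  - {d_n} = {27 * 8^(-n) : n ≥ 1}; the only limit point is 0
  - closure = {27 * 8^(-n) : n ≥ 1} ∪ {0}
For the norm: a diagonal operator has ||M|| = sup_n |d_n|. Here d_n = 27 * 8^(-n) is positive and decreasing, so sup_n |d_n| = d_1 = 27/8. So ||M|| = 27/8.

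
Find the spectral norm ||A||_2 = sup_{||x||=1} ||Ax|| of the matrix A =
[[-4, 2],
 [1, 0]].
||A||_2 = sqrt((21 + sqrt(425))/2) ≈ 4.5616 (= sqrt(largest eigenvalue of A^T A))

||A||_2 = sigma_max(A) = sqrt(lambda_max(A^T A)). Form the symmetric matrix M = A^T A =
[[17, -8],
 [-8, 4]].
Its characteristic polynomial (trace, determinant of M give the coefficients) is
  p(λ) = det(λ I - M) = λ^2 - 21λ + 4.
For λ^2 - 21λ + 4 the discriminant is 425. It is nonnegative but not a perfect square, so the roots are real and irrational: λ = (21 ± sqrt(425))/2 ≈ 20.8078, 0.1922.
So the eigenvalues of A^T A are ≈ 0.1922, 20.8078 (all ≥ 0, as they must be for A^T A). The largest is λ_max = (21 + sqrt(425))/2 ≈ 20.8078, hence ||A||_2 = sqrt(λ_max) = sqrt((21 + sqrt(425))/2) ≈ 4.5616.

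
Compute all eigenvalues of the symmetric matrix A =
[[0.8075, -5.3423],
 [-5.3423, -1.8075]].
sigma(A) ≈ {-6, 5}

A is real symmetric, so its spectrum consists of real eigenvalues. Expanding the characteristic polynomial of the displayed matrix gives
  det(λ I - A) = p(λ) = λ^2 + (1)λ + (-30).
Solving p(λ) = 0 yields eigenvalues ≈ -6, 5. (A is shown rounded to 4 decimals, so these recover the underlying integer eigenvalues to within that precision.)
Verification: the trace of A = -1 equals the sum of eigenvalues -1, and det(A) ≈ -29.9997 matches the eigenvalue product -30.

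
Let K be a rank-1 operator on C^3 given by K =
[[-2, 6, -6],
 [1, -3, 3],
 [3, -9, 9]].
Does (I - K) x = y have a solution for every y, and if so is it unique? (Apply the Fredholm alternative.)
(I - K) is invertible (det(I - K) = -3 ≠ 0), so for every y in C^3 the equation (I - K) x = y has a unique solution.

K has rank 1, so it is an outer product K = u v^T: every row of K is a multiple of one row vector. Reading off the entries, u = (2, -1, -3) and v = (-1, 3, -3) (row i of K equals u_i·v^T). A rank-one matrix u v^T satisfies K u = u (v·u) and kills the (2)-dimensional subspace v^⊥, so its characteristic polynomial is lambda^2 (lambda - v·u) with v·u = tr K = 4. Hence the eigenvalues of I - K are 1 (multiplicity 2) and 1 - (4) = -3, so det(I - K) = -3. (Direct check: I - K =
[[3, -6, 6],
 [-1, 4, -3],
 [-3, 9, -8]]
has determinant -3.) The finite-dimensional Fredholm alternative says: either (I - K) is invertible, or ker(I - K) ≠ {0} and then range(I - K) = ker((I - K)^*)^⊥, with dim ker(I - K) = dim ker((I - K)^*). Since det(I - K) ≠ 0, 1 is not an eigenvalue of K and ker(I - K) = {0}, so we are in the first case: for every y there is a unique x = (I - K)^(-1) y. Explicitly, by the Sherman–Morrison formula, (I - u v^T)^(-1) = I + u v^T/(1 - v·u), i.e. (I - K)^(-1) = I + K/(-3).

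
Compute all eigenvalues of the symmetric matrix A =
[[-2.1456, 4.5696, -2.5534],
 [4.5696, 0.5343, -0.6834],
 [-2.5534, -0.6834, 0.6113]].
sigma(A) ≈ {-6, 0, 5}

A is real symmetric, so its spectrum consists of real eigenvalues. Expanding the characteristic polynomial of the displayed matrix gives
  det(λ I - A) = p(λ) = λ^3 + (1)λ^2 + (-30)λ + (0).
Solving p(λ) = 0 yields eigenvalues ≈ -6, 0, 5. (A is shown rounded to 4 decimals, so these recover the underlying integer eigenvalues to within that precision.)
Verification: the trace of A = -1 equals the sum of eigenvalues -1, and det(A) ≈ 0.0009 matches the eigenvalue product 0.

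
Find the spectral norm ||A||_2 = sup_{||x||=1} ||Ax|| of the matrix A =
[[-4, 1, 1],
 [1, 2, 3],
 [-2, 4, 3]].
||A||_2 ≈ 6.7152 (= sqrt(largest eigenvalue of A^T A))

||A||_2 = sigma_max(A) = sqrt(lambda_max(A^T A)). Form the symmetric matrix M = A^T A =
[[21, -10, -7],
 [-10, 21, 19],
 [-7, 19, 19]].
Its characteristic polynomial (trace, sum of principal 2x2 minors, determinant of M give the coefficients) is
  p(λ) = det(λ I - M) = λ^3 - 61λ^2 + 729λ - 529.
No integer candidate from the rational root theorem (±divisors of 529) is a root, so the roots are irrational. The cubic discriminant is Δ = 363396320 > 0, so there are three distinct real roots. p(0) = -529 and p(1) = 140 have opposite signs, so a root lies in (0, 1); Newton's method refines it to λ ≈ 0.7753. p(15) = 56 and p(16) = -385 have opposite signs, so a root lies in (15, 16); Newton's method refines it to λ ≈ 15.1308. p(45) = -124 and p(46) = 1265 have opposite signs, so a root lies in (45, 46); Newton's method refines it to λ ≈ 45.0939. Check (Vieta): the three roots sum to 61, matching tr M = 61.
So the eigenvalues of A^T A are ≈ 0.7753, 15.1308, 45.0939 (all ≥ 0, as they must be for A^T A). The largest is λ_max ≈ 45.0939, hence ||A||_2 = sqrt(λ_max) ≈ 6.7152.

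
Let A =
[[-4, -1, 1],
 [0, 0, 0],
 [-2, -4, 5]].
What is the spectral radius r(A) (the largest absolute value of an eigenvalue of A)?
r(A) = (1 + sqrt(73))/2 ≈ 4.772

The eigenvalues of A are the roots of its characteristic polynomial. With M = A (coefficients from the trace, the sum of principal 2x2 minors, and det A):
  p(λ) = det(λ I - M) = λ^3 - λ^2 - 18λ.
The constant term is 0, so λ = 0 is a root. Dividing out λ leaves p(λ) = λ(λ^2 - λ - 18). For λ^2 - λ - 18 the discriminant is 73. It is nonnegative but not a perfect square, so the roots are real and irrational: λ = (1 ± sqrt(73))/2 ≈ 4.772, -3.772.
Thus the eigenvalues (to 4 decimals) are 4.772 (modulus 4.772); -3.772 (modulus 3.772); 0 (modulus 0). The spectral radius is the largest modulus: r(A) = (1 + sqrt(73))/2 ≈ 4.772. (Cross-check: r(A) ≤ ||A||_2 ≈ 7.2944; equality holds whenever A is normal, though it can also hold for some non-normal A.)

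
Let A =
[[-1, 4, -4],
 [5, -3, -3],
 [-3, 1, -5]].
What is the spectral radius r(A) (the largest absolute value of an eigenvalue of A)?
r(A) ≈ 7.3173

The eigenvalues of A are the roots of its characteristic polynomial. With M = A (coefficients from the trace, the sum of principal 2x2 minors, and det A):
  p(λ) = det(λ I - M) = λ^3 + 9λ^2 - 6λ - 134.
No integer candidate from the rational root theorem (±divisors of 134) is a root, so the roots are irrational. The cubic discriminant is Δ = 39960 > 0, so there are three distinct real roots. p(-8) = -22 and p(-7) = 6 have opposite signs, so a root lies in (-8, -7); Newton's method refines it to λ ≈ -7.3173. p(-6) = 10 and p(-5) = -4 have opposite signs, so a root lies in (-6, -5); Newton's method refines it to λ ≈ -5.2026. p(3) = -44 and p(4) = 50 have opposite signs, so a root lies in (3, 4); Newton's method refines it to λ ≈ 3.5199. Check (Vieta): the three roots sum to -9, matching tr M = -9.
Thus the eigenvalues (to 4 decimals) are -7.3173 (modulus 7.3173); -5.2026 (modulus 5.2026); 3.5199 (modulus 3.5199). The spectral radius is the largest modulus: r(A) ≈ 7.3173. (Cross-check: r(A) ≤ ||A||_2 ≈ 7.9143; equality holds whenever A is normal, though it can also hold for some non-normal A.)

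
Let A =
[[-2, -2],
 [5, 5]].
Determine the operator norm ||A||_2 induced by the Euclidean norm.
||A||_2 = sqrt(58) ≈ 7.6158 (= sqrt(largest eigenvalue of A^T A))

||A||_2 = sigma_max(A) = sqrt(lambda_max(A^T A)). Form the symmetric matrix M = A^T A =
[[29, 29],
 [29, 29]].
Its characteristic polynomial (trace, determinant of M give the coefficients) is
  p(λ) = det(λ I - M) = λ^2 - 58λ.
For λ^2 - 58λ the discriminant is 3364. It is a perfect square (58^2), so the roots are rational: λ = (58 ± 58)/2 = 58, 0.
So the eigenvalues of A^T A are ≈ 0, 58 (all ≥ 0, as they must be for A^T A). The largest is λ_max = 58, hence ||A||_2 = sqrt(λ_max) = sqrt(58) ≈ 7.6158.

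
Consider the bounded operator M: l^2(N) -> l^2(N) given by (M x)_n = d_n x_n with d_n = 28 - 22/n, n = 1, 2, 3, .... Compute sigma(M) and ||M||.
sigma(M) = {28 - 22/n : n ≥ 1} ∪ {28}; ||M|| = 28

A bounded diagonal operator on l^2 with diagonal entries d_n has spectrum equal to the closure of {d_n : n ≥ 1}: every d_n is an eigenvalue (with eigenvector e_n), so {d_n} ⊂ sigma(M); the spectrum is closed, so its closure is too; and for lambda not in the closure, (M - lambda I) has bounded inverse (the diagonal entries 1/(d_n - lambda) are bounded). For our sequence d_n = 28 - 22/n, n = 1, 2, 3, ...:
  - {d_n} = {28 - 22/n : n ≥ 1}; the only limit point is 28
  - closure = {28 - 22/n : n ≥ 1} ∪ {28}
For the norm: a diagonal operator has ||M|| = sup_n |d_n|. Here d_n = 28 - 22/n increases monotonically from d_1 = 6 toward 28, with all terms in [6, 28); so sup_n |d_n| = 28 (the supremum is the limit, not attained). So ||M|| = 28.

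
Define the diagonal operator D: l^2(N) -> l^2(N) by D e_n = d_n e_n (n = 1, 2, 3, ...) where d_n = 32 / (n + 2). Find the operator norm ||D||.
||D|| = 32/3 (attained at n = 1)

For D diagonal, ||D|| = sup_n |d_n| = sup_n 32/(n + 2). This is positive and strictly decreasing in n, so the supremum is attained at n = 1: d_1 = 32/(1 + 2) = 32/3. Hence ||D|| = 32/3.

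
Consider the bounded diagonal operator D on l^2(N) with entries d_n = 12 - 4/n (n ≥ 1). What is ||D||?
||D|| = 12

For a diagonal operator on l^2 with entries d_n, ||D|| = sup_n |d_n|. Here d_1 = 8, d_2 = 10, ..., and d_n = 12 - 4/n increases monotonically toward 12. All terms lie in [8, 12), so |d_n| = d_n and the supremum is the limit 12, which is not attained by any individual d_n. Hence ||D|| = 12.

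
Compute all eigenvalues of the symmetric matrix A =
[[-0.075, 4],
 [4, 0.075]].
sigma(A) ≈ {-4, 4}

A is real symmetric, so its spectrum consists of real eigenvalues. Expanding the characteristic polynomial of the displayed matrix gives
  det(λ I - A) = p(λ) = λ^2 + (0)λ + (-16).
Solving p(λ) = 0 yields eigenvalues ≈ -4, 4. (A is shown rounded to 4 decimals, so these recover the underlying integer eigenvalues to within that precision.)
Verification: the trace of A = 0 equals the sum of eigenvalues 0, and det(A) ≈ -16.0000 matches the eigenvalue product -16.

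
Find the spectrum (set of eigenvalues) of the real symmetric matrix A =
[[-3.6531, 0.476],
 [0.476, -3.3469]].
sigma(A) ≈ {-4, -3}

A is real symmetric, so its spectrum consists of real eigenvalues. Expanding the characteristic polynomial of the displayed matrix gives
  det(λ I - A) = p(λ) = λ^2 + (7)λ + (12).
Solving p(λ) = 0 yields eigenvalues ≈ -4, -3. (A is shown rounded to 4 decimals, so these recover the underlying integer eigenvalues to within that precision.)
Verification: the trace of A = -7 equals the sum of eigenvalues -7, and det(A) ≈ 12.0000 matches the eigenvalue product 12.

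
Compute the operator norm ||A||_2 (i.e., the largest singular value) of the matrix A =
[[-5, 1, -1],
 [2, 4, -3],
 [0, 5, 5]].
||A||_2 ≈ 7.1518 (= sqrt(largest eigenvalue of A^T A))

||A||_2 = sigma_max(A) = sqrt(lambda_max(A^T A)). Form the symmetric matrix M = A^T A =
[[29, 3, -1],
 [3, 42, 12],
 [-1, 12, 35]].
Its characteristic polynomial (trace, sum of principal 2x2 minors, determinant of M give the coefficients) is
  p(λ) = det(λ I - M) = λ^3 - 106λ^2 + 3549λ - 38025.
No integer candidate from the rational root theorem (±divisors of 38025) is a root, so the roots are irrational. The cubic discriminant is Δ = 10745865 > 0, so there are three distinct real roots. p(24) = -81 and p(25) = 75 have opposite signs, so a root lies in (24, 25); Newton's method refines it to λ ≈ 24.4673. p(30) = 45 and p(31) = -81 have opposite signs, so a root lies in (30, 31); Newton's method refines it to λ ≈ 30.3846. p(51) = -81 and p(52) = 507 have opposite signs, so a root lies in (51, 52); Newton's method refines it to λ ≈ 51.1481. Check (Vieta): the three roots sum to 106, matching tr M = 106.
So the eigenvalues of A^T A are ≈ 24.4673, 30.3846, 51.1481 (all ≥ 0, as they must be for A^T A). The largest is λ_max ≈ 51.1481, hence ||A||_2 = sqrt(λ_max) ≈ 7.1518.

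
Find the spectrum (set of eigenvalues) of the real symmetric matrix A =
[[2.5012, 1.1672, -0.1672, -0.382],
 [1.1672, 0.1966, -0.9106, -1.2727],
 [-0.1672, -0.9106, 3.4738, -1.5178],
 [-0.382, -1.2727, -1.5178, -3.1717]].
sigma(A) ≈ {-4, 0, 3, 4}

A is real symmetric, so its spectrum consists of real eigenvalues. Expanding the characteristic polynomial of the displayed matrix gives
  det(λ I - A) = p(λ) = λ^4 + (-3)λ^3 + (-16)λ^2 + (47.9981)λ + (0.0027).
Solving p(λ) = 0 yields eigenvalues ≈ -4, 0, 3, 4. (A is shown rounded to 4 decimals, so these recover the underlying integer eigenvalues to within that precision.)
Verification: the trace of A = 3 equals the sum of eigenvalues 3, and det(A) ≈ 0.0027 matches the eigenvalue product 0.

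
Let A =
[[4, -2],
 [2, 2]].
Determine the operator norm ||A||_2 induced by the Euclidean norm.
||A||_2 = sqrt((28 + sqrt(208))/2) ≈ 4.6056 (= sqrt(largest eigenvalue of A^T A))

||A||_2 = sigma_max(A) = sqrt(lambda_max(A^T A)). Form the symmetric matrix M = A^T A =
[[20, -4],
 [-4, 8]].
Its characteristic polynomial (trace, determinant of M give the coefficients) is
  p(λ) = det(λ I - M) = λ^2 - 28λ + 144.
For λ^2 - 28λ + 144 the discriminant is 208. It is nonnegative but not a perfect square, so the roots are real and irrational: λ = (28 ± sqrt(208))/2 ≈ 21.2111, 6.7889.
So the eigenvalues of A^T A are ≈ 6.7889, 21.2111 (all ≥ 0, as they must be for A^T A). The largest is λ_max = (28 + sqrt(208))/2 ≈ 21.2111, hence ||A||_2 = sqrt(λ_max) = sqrt((28 + sqrt(208))/2) ≈ 4.6056.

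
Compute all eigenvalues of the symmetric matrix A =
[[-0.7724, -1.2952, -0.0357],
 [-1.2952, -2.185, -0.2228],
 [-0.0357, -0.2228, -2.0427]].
sigma(A) ≈ {-3, -2, 0}

A is real symmetric, so its spectrum consists of real eigenvalues. Expanding the characteristic polynomial of the displayed matrix gives
  det(λ I - A) = p(λ) = λ^3 + (5)λ^2 + (6)λ + (0).
Solving p(λ) = 0 yields eigenvalues ≈ -3, -2, 0. (A is shown rounded to 4 decimals, so these recover the underlying integer eigenvalues to within that precision.)
Verification: the trace of A = -5 equals the sum of eigenvalues -5, and det(A) ≈ -0.0002 matches the eigenvalue product 0.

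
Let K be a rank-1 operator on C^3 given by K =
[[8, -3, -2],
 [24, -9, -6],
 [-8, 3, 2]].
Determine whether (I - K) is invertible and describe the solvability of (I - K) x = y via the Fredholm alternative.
(I - K) is singular (det(I - K) = 0, i.e. 1 ∈ sigma(K)). (I - K) x = y is solvable iff y ⊥ ker((I - K)^*) = span{(8, -3, -2)}, i.e. iff 8y_1 - 3y_2 - 2y_3 = 0. When solvable, the solutions are x = y + c·(1, 3, -1), c arbitrary (ker(I - K) = span{(1, 3, -1)}, dimension 1).

K has rank 1, so it is an outer product K = u v^T: every row of K is a multiple of one row vector. Reading off the entries, u = (1, 3, -1) and v = (8, -3, -2) (row i of K equals u_i·v^T). A rank-one matrix u v^T satisfies K u = u (v·u) and kills the (2)-dimensional subspace v^⊥, so its characteristic polynomial is lambda^2 (lambda - v·u) with v·u = tr K = 1. Hence the eigenvalues of I - K are 1 (multiplicity 2) and 1 - (1) = 0, so det(I - K) = 0. (Direct check: I - K =
[[-7, 3, 2],
 [-24, 10, 6],
 [8, -3, -1]]
has determinant 0.) So 1 is an eigenvalue of K and (I - K) is not invertible. The finite-dimensional Fredholm alternative says: either (I - K) is invertible, or ker(I - K) ≠ {0} and then range(I - K) = ker((I - K)^*)^⊥, with dim ker(I - K) = dim ker((I - K)^*). We are in the second case, so we need both kernels. Kernel of I - K: (I - K) u = u - u (v·u) = u - u = 0, so ker(I - K) = span{u} = span{(1, 3, -1)} (it is exactly 1-dimensional because rank(I - K) = 2). Kernel of the adjoint: K is real, so (I - K)^* = I - K^T = I - v u^T, and (I - v u^T) v = v - v (u·v) = 0; hence ker((I - K)^*) = span{v} = span{(8, -3, -2)}. Therefore (I - K) x = y is solvable iff <y, v> = 0, i.e. iff 8y_1 - 3y_2 - 2y_3 = 0. When this holds, K y = u (v·y) = 0, so (I - K) y = y and x = y is a particular solution; the full solution set is the line x = y + c·u = y + c·(1, 3, -1), c ∈ C.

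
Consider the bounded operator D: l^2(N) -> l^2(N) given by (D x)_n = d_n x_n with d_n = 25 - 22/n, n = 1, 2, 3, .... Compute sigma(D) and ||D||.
sigma(D) = {25 - 22/n : n ≥ 1} ∪ {25}; ||D|| = 25

A bounded diagonal operator on l^2 with diagonal entries d_n has spectrum equal to the closure of {d_n : n ≥ 1}: every d_n is an eigenvalue (with eigenvector e_n), so {d_n} ⊂ sigma(D); the spectrum is closed, so its closure is too; and for lambda not in the closure, (D - lambda I) has bounded inverse (the diagonal entries 1/(d_n - lambda) are bounded). For our sequence d_n = 25 - 22/n, n = 1, 2, 3, ...:
  - {d_n} = {25 - 22/n : n ≥ 1}; the only limit point is 25
  - closure = {25 - 22/n : n ≥ 1} ∪ {25}
For the norm: a diagonal operator has ||D|| = sup_n |d_n|. Here d_n = 25 - 22/n increases monotonically from d_1 = 3 toward 25, with all terms in [3, 25); so sup_n |d_n| = 25 (the supremum is the limit, not attained). So ||D|| = 25.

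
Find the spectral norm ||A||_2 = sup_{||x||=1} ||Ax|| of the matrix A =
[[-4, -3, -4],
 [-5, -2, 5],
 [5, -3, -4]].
||A||_2 ≈ 9.543 (= sqrt(largest eigenvalue of A^T A))

||A||_2 = sigma_max(A) = sqrt(lambda_max(A^T A)). Form the symmetric matrix M = A^T A =
[[66, 7, -29],
 [7, 22, 14],
 [-29, 14, 57]].
Its characteristic polynomial (trace, sum of principal 2x2 minors, determinant of M give the coefficients) is
  p(λ) = det(λ I - M) = λ^3 - 145λ^2 + 5382λ - 42849.
No integer candidate from the rational root theorem (±divisors of 42849) is a root, so the roots are irrational. The cubic discriminant is Δ = 15235776081 > 0, so there are three distinct real roots. p(10) = -2529 and p(11) = 139 have opposite signs, so a root lies in (10, 11); Newton's method refines it to λ ≈ 10.9457. p(42) = 1503 and p(43) = -21 have opposite signs, so a root lies in (42, 43); Newton's method refines it to λ ≈ 42.9864. p(91) = -261 and p(92) = 3703 have opposite signs, so a root lies in (91, 92); Newton's method refines it to λ ≈ 91.0679. Check (Vieta): the three roots sum to 145, matching tr M = 145.
So the eigenvalues of A^T A are ≈ 10.9457, 42.9864, 91.0679 (all ≥ 0, as they must be for A^T A). The largest is λ_max ≈ 91.0679, hence ||A||_2 = sqrt(λ_max) ≈ 9.543.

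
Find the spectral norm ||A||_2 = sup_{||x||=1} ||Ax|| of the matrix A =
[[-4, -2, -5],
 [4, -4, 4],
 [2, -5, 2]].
||A||_2 ≈ 9.6311 (= sqrt(largest eigenvalue of A^T A))

||A||_2 = sigma_max(A) = sqrt(lambda_max(A^T A)). Form the symmetric matrix M = A^T A =
[[36, -18, 40],
 [-18, 45, -16],
 [40, -16, 45]].
Its characteristic polynomial (trace, sum of principal 2x2 minors, determinant of M give the coefficients) is
  p(λ) = det(λ I - M) = λ^3 - 126λ^2 + 3085λ - 144.
No integer candidate from the rational root theorem (±divisors of 144) is a root, so the roots are irrational. The cubic discriminant is Δ = 33507667472 > 0, so there are three distinct real roots. p(0) = -144 and p(1) = 2816 have opposite signs, so a root lies in (0, 1); Newton's method refines it to λ ≈ 0.0468. p(33) = 384 and p(34) = -1606 have opposite signs, so a root lies in (33, 34); Newton's method refines it to λ ≈ 33.195. p(92) = -4100 and p(93) = 1344 have opposite signs, so a root lies in (92, 93); Newton's method refines it to λ ≈ 92.7582. Check (Vieta): the three roots sum to 126, matching tr M = 126.
So the eigenvalues of A^T A are ≈ 0.0468, 33.195, 92.7582 (all ≥ 0, as they must be for A^T A). The largest is λ_max ≈ 92.7582, hence ||A||_2 = sqrt(λ_max) ≈ 9.6311.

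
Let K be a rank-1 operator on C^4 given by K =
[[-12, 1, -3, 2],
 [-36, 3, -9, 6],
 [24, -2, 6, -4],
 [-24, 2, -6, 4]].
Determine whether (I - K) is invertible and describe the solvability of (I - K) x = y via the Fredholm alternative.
(I - K) is singular (det(I - K) = 0, i.e. 1 ∈ sigma(K)). (I - K) x = y is solvable iff y ⊥ ker((I - K)^*) = span{(-12, 1, -3, 2)}, i.e. iff -12y_1 + y_2 - 3y_3 + 2y_4 = 0. When solvable, the solutions are x = y + c·(1, 3, -2, 2), c arbitrary (ker(I - K) = span{(1, 3, -2, 2)}, dimension 1).

K has rank 1, so it is an outer product K = u v^T: every row of K is a multiple of one row vector. Reading off the entries, u = (1, 3, -2, 2) and v = (-12, 1, -3, 2) (row i of K equals u_i·v^T). A rank-one matrix u v^T satisfies K u = u (v·u) and kills the (3)-dimensional subspace v^⊥, so its characteristic polynomial is lambda^3 (lambda - v·u) with v·u = tr K = 1. Hence the eigenvalues of I - K are 1 (multiplicity 3) and 1 - (1) = 0, so det(I - K) = 0. (Direct check: I - K =
[[13, -1, 3, -2],
 [36, -2, 9, -6],
 [-24, 2, -5, 4],
 [24, -2, 6, -3]]
has determinant 0.) So 1 is an eigenvalue of K and (I - K) is not invertible. The finite-dimensional Fredholm alternative says: either (I - K) is invertible, or ker(I - K) ≠ {0} and then range(I - K) = ker((I - K)^*)^⊥, with dim ker(I - K) = dim ker((I - K)^*). We are in the second case, so we need both kernels. Kernel of I - K: (I - K) u = u - u (v·u) = u - u = 0, so ker(I - K) = span{u} = span{(1, 3, -2, 2)} (it is exactly 1-dimensional because rank(I - K) = 3). Kernel of the adjoint: K is real, so (I - K)^* = I - K^T = I - v u^T, and (I - v u^T) v = v - v (u·v) = 0; hence ker((I - K)^*) = span{v} = span{(-12, 1, -3, 2)}. Therefore (I - K) x = y is solvable iff <y, v> = 0, i.e. iff -12y_1 + y_2 - 3y_3 + 2y_4 = 0. When this holds, K y = u (v·y) = 0, so (I - K) y = y and x = y is a particular solution; the full solution set is the line x = y + c·u = y + c·(1, 3, -2, 2), c ∈ C.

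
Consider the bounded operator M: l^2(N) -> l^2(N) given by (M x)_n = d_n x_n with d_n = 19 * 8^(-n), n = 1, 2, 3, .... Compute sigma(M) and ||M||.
sigma(M) = {19 * 8^(-n) : n ≥ 1} ∪ {0}; ||M|| = 19/8

A bounded diagonal operator on l^2 with diagonal entries d_n has spectrum equal to the closure of {d_n : n ≥ 1}: every d_n is an eigenvalue (with eigenvector e_n), so {d_n} ⊂ sigma(M); the spectrum is closed, so its closure is too; and for lambda not in the closure, (M - lambda I) has bounded inverse (the diagonal entries 1/(d_n - lambda) are bounded). For our sequence d_n = 19 * 8^(-n), n = 1, 2, 3, ...:
  - {d_n} = {19 * 8^(-n) : n ≥ 1}; the only limit point is 0
  - closure = {19 * 8^(-n) : n ≥ 1} ∪ {0}
For the norm: a diagonal operator has ||M|| = sup_n |d_n|. Here d_n = 19 * 8^(-n) is positive and decreasing, so sup_n |d_n| = d_1 = 19/8. So ||M|| = 19/8.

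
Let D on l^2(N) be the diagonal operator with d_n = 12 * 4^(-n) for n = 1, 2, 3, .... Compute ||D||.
||D|| = 3 (attained at n = 1)

For D diagonal, ||D|| = sup_n |d_n|. The sequence d_n = 12 * 4^(-n) is positive and strictly decreasing (ratio 4^(-1) < 1), so the supremum is d_1 = 12/4 = 3. Hence ||D|| = 3.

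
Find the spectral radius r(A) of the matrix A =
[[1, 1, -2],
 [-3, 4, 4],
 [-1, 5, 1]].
r(A) ≈ 7.4354

The eigenvalues of A are the roots of its characteristic polynomial. With M = A (coefficients from the trace, the sum of principal 2x2 minors, and det A):
  p(λ) = det(λ I - M) = λ^3 - 6λ^2 - 10λ - 5.
No integer candidate from the rational root theorem (±divisors of 5) is a root, so the roots are irrational. The cubic discriminant is Δ = -2795 < 0, so there is one real root and a complex-conjugate pair. p(7) = -26 and p(8) = 43 have opposite signs, so a root lies in (7, 8); Newton's method refines it to λ ≈ 7.4354. Dividing out (λ - (7.4354)) leaves approximately λ^2 + 1.4354λ + 0.6725. For λ^2 + 1.4354λ + 0.6725 the discriminant is -0.6296. It is negative, so the remaining roots are the complex-conjugate pair λ ≈ -0.7177 ± 0.3967i. Their product equals the constant term, so |λ|^2 ≈ 0.6725 and |λ| ≈ 0.82.
Thus the eigenvalues (to 4 decimals) are 7.4354 (modulus 7.4354); -0.7177 ± 0.3967i (modulus 0.82). The spectral radius is the largest modulus: r(A) ≈ 7.4354. (Cross-check: r(A) ≤ ||A||_2 ≈ 7.8884; equality holds whenever A is normal, though it can also hold for some non-normal A.)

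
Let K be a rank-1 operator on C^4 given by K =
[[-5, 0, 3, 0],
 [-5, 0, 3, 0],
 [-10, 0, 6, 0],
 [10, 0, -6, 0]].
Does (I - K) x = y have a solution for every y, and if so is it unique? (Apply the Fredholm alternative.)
(I - K) is singular (det(I - K) = 0, i.e. 1 ∈ sigma(K)). (I - K) x = y is solvable iff y ⊥ ker((I - K)^*) = span{(-5, 0, 3, 0)}, i.e. iff -5y_1 + 3y_3 = 0. When solvable, the solutions are x = y + c·(1, 1, 2, -2), c arbitrary (ker(I - K) = span{(1, 1, 2, -2)}, dimension 1).

K has rank 1, so it is an outer product K = u v^T: every row of K is a multiple of one row vector. Reading off the entries, u = (1, 1, 2, -2) and v = (-5, 0, 3, 0) (row i of K equals u_i·v^T). A rank-one matrix u v^T satisfies K u = u (v·u) and kills the (3)-dimensional subspace v^⊥, so its characteristic polynomial is lambda^3 (lambda - v·u) with v·u = tr K = 1. Hence the eigenvalues of I - K are 1 (multiplicity 3) and 1 - (1) = 0, so det(I - K) = 0. (Direct check: I - K =
[[6, 0, -3, 0],
 [5, 1, -3, 0],
 [10, 0, -5, 0],
 [-10, 0, 6, 1]]
has determinant 0.) So 1 is an eigenvalue of K and (I - K) is not invertible. The finite-dimensional Fredholm alternative says: either (I - K) is invertible, or ker(I - K) ≠ {0} and then range(I - K) = ker((I - K)^*)^⊥, with dim ker(I - K) = dim ker((I - K)^*). We are in the second case, so we need both kernels. Kernel of I - K: (I - K) u = u - u (v·u) = u - u = 0, so ker(I - K) = span{u} = span{(1, 1, 2, -2)} (it is exactly 1-dimensional because rank(I - K) = 3). Kernel of the adjoint: K is real, so (I - K)^* = I - K^T = I - v u^T, and (I - v u^T) v = v - v (u·v) = 0; hence ker((I - K)^*) = span{v} = span{(-5, 0, 3, 0)}. Therefore (I - K) x = y is solvable iff <y, v> = 0, i.e. iff -5y_1 + 3y_3 = 0. When this holds, K y = u (v·y) = 0, so (I - K) y = y and x = y is a particular solution; the full solution set is the line x = y + c·u = y + c·(1, 1, 2, -2), c ∈ C.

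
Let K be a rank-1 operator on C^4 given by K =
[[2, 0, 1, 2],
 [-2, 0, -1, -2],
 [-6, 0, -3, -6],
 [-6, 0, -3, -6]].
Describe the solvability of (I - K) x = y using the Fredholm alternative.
(I - K) is invertible (det(I - K) = 8 ≠ 0), so for every y in C^4 the equation (I - K) x = y has a unique solution.

K has rank 1, so it is an outer product K = u v^T: every row of K is a multiple of one row vector. Reading off the entries, u = (1, -1, -3, -3) and v = (2, 0, 1, 2) (row i of K equals u_i·v^T). A rank-one matrix u v^T satisfies K u = u (v·u) and kills the (3)-dimensional subspace v^⊥, so its characteristic polynomial is lambda^3 (lambda - v·u) with v·u = tr K = -7. Hence the eigenvalues of I - K are 1 (multiplicity 3) and 1 - (-7) = 8, so det(I - K) = 8. (Direct check: I - K =
[[-1, 0, -1, -2],
 [2, 1, 1, 2],
 [6, 0, 4, 6],
 [6, 0, 3, 7]]
has determinant 8.) The finite-dimensional Fredholm alternative says: either (I - K) is invertible, or ker(I - K) ≠ {0} and then range(I - K) = ker((I - K)^*)^⊥, with dim ker(I - K) = dim ker((I - K)^*). Since det(I - K) ≠ 0, 1 is not an eigenvalue of K and ker(I - K) = {0}, so we are in the first case: for every y there is a unique x = (I - K)^(-1) y. Explicitly, by the Sherman–Morrison formula, (I - u v^T)^(-1) = I + u v^T/(1 - v·u), i.e. (I - K)^(-1) = I + K/(8).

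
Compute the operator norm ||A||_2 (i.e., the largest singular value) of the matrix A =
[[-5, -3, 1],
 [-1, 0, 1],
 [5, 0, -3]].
||A||_2 ≈ 8.005 (= sqrt(largest eigenvalue of A^T A))

||A||_2 = sigma_max(A) = sqrt(lambda_max(A^T A)). Form the symmetric matrix M = A^T A =
[[51, 15, -21],
 [15, 9, -3],
 [-21, -3, 11]].
Its characteristic polynomial (trace, sum of principal 2x2 minors, determinant of M give the coefficients) is
  p(λ) = det(λ I - M) = λ^3 - 71λ^2 + 444λ - 36.
No integer candidate from the rational root theorem (±divisors of 36) is a root, so the roots are irrational. The cubic discriminant is Δ = 612502416 > 0, so there are three distinct real roots. p(0) = -36 and p(1) = 338 have opposite signs, so a root lies in (0, 1); Newton's method refines it to λ ≈ 0.0822. p(6) = 288 and p(7) = -64 have opposite signs, so a root lies in (6, 7); Newton's method refines it to λ ≈ 6.8379. p(64) = -292 and p(65) = 3474 have opposite signs, so a root lies in (64, 65); Newton's method refines it to λ ≈ 64.0799. Check (Vieta): the three roots sum to 71, matching tr M = 71.
So the eigenvalues of A^T A are ≈ 0.0822, 6.8379, 64.0799 (all ≥ 0, as they must be for A^T A). The largest is λ_max ≈ 64.0799, hence ||A||_2 = sqrt(λ_max) ≈ 8.005.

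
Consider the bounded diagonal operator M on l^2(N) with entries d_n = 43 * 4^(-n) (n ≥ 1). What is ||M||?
||M|| = 43/4 (attained at n = 1)

For M diagonal, ||M|| = sup_n |d_n|. The sequence d_n = 43 * 4^(-n) is positive and strictly decreasing (ratio 4^(-1) < 1), so the supremum is d_1 = 43/4. Hence ||M|| = 43/4.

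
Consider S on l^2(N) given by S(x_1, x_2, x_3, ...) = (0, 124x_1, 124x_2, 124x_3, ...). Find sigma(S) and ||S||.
sigma(S) = closed disk {z in C : |z| ≤ 124}; ||S|| = 124

Note S = 124·U where U is the unit right shift (U x)_k = x_{k-1} (with x_0 := 0); so ||S|| = 124||U|| and sigma(S) = 124·sigma(U). ||S x||^2 = sum_{k≥1} |124x_k|^2 = 15376||x||^2, so ||S|| = 124 and sigma(S) ⊂ {|z| ≤ 124}. For any |lambda| < 124, the equation (S - lambda I) x = 0 forces x_1 = 0, then 124x_k = lambda x_{k+1} ⇒ x = 0, so S has no eigenvalues. But (S - lambda I) is not surjective for |lambda| < 124: solving (S - lambda I) x = e_1 would require x_n proportional to (lambda/124)^(-n), which is not in l^2. So every |lambda| < 124 lies in the residual spectrum. The boundary |lambda| = 124 is in the approximate point spectrum (the spectrum is closed). Hence sigma(S) is the closed disk of radius 124.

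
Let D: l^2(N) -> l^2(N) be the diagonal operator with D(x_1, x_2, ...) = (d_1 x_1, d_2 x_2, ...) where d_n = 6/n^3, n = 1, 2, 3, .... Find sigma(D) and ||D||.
sigma(D) = {6/n^3 : n ≥ 1} ∪ {0}; ||D|| = 6

A bounded diagonal operator on l^2 with diagonal entries d_n has spectrum equal to the closure of {d_n : n ≥ 1}: every d_n is an eigenvalue (with eigenvector e_n), so {d_n} ⊂ sigma(D); the spectrum is closed, so its closure is too; and for lambda not in the closure, (D - lambda I) has bounded inverse (the diagonal entries 1/(d_n - lambda) are bounded). For our sequence d_n = 6/n^3, n = 1, 2, 3, ...:
  - {d_n} = {6/n^3 : n ≥ 1}; the only limit point is 0
  - closure = {6/n^3 : n ≥ 1} ∪ {0}
For the norm: a diagonal operator has ||D|| = sup_n |d_n|. Here d_n = 6/n^3 is positive and decreasing, so sup_n |d_n| = d_1 = 6. So ||D|| = 6.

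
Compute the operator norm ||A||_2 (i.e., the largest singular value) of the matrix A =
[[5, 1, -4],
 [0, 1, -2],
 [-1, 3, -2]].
||A||_2 ≈ 6.7705 (= sqrt(largest eigenvalue of A^T A))

||A||_2 = sigma_max(A) = sqrt(lambda_max(A^T A)). Form the symmetric matrix M = A^T A =
[[26, 2, -18],
 [2, 11, -12],
 [-18, -12, 24]].
Its characteristic polynomial (trace, sum of principal 2x2 minors, determinant of M give the coefficients) is
  p(λ) = det(λ I - M) = λ^3 - 61λ^2 + 702λ - 324.
No integer candidate from the rational root theorem (±divisors of 324) is a root, so the roots are irrational. The cubic discriminant is Δ = 402666228 > 0, so there are three distinct real roots. p(0) = -324 and p(1) = 318 have opposite signs, so a root lies in (0, 1); Newton's method refines it to λ ≈ 0.4815. p(14) = 292 and p(15) = -144 have opposite signs, so a root lies in (14, 15); Newton's method refines it to λ ≈ 14.6784. p(45) = -1134 and p(46) = 228 have opposite signs, so a root lies in (45, 46); Newton's method refines it to λ ≈ 45.8401. Check (Vieta): the three roots sum to 61, matching tr M = 61.
So the eigenvalues of A^T A are ≈ 0.4815, 14.6784, 45.8401 (all ≥ 0, as they must be for A^T A). The largest is λ_max ≈ 45.8401, hence ||A||_2 = sqrt(λ_max) ≈ 6.7705.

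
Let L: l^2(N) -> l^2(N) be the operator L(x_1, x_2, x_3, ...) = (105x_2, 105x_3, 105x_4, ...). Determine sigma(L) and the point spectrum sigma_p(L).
sigma(L) = closed disk {z in C : |z| ≤ 105}; sigma_p(L) = open disk {z in C : |z| < 105}

Note L = 105·V where V is the unit left shift (V x)_k = x_{k+1}; so sigma(L) = 105·sigma(V) and ||L|| = 105||V||. ||L x||^2 = 11025sum_{k≥2} |x_k|^2 ≤ 11025||x||^2, with equality on {x : x_1 = 0}, so ||L|| = 105. For any lambda with |lambda| < 105, set r = lambda/105 (|r| < 1); the vector x = (1, r, r^2, ...) is in l^2 and satisfies L x = 105(r, r^2, ...) = lambda x, so lambda is an eigenvalue. On the boundary |lambda| = 105 the geometric series diverges, so no l^2 eigenvector exists, but these lambda lie in the approximate point spectrum. Hence sigma(L) is the closed disk of radius 105 and sigma_p(L) is the open disk.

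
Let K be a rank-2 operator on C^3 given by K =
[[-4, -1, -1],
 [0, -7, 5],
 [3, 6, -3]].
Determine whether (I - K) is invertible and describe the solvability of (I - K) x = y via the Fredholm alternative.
(I - K) is invertible (det(I - K) = 49 ≠ 0), so for every y in C^3 the equation (I - K) x = y has a unique solution.

K has rank 2 and factors as K = U V^T = u1 v1^T + u2 v2^T with u1 = (-2, -2, 3), v1 = (3, -1, 2), u2 = (-1, -3, 3), v2 = (-2, 3, -3) (multiplying out reproduces the displayed K). The nonzero eigenvalues of U V^T coincide with those of the 2 x 2 matrix G = V^T U = [[v1·u1, v1·u2], [v2·u1, v2·u2]] = [[2, 6], [-11, -16]], and by the Sylvester determinant identity det(I_3 - U V^T) = det(I_2 - V^T U) = det([[-1, -6], [11, 17]]) = (-1)(17) - (-6)(11) = 49. (Direct check: I - K =
[[5, 1, 1],
 [0, 8, -5],
 [-3, -6, 4]]
has determinant 49.) The finite-dimensional Fredholm alternative says: either (I - K) is invertible, or ker(I - K) ≠ {0} and then range(I - K) = ker((I - K)^*)^⊥, with dim ker(I - K) = dim ker((I - K)^*). Since det(I - K) ≠ 0, 1 is not an eigenvalue of K and ker(I - K) = {0}, so we are in the first case: for every y there is a unique x = (I - K)^(-1) y. (Explicitly, by the Woodbury identity, (I - U V^T)^(-1) = I + U (I_2 - G)^(-1) V^T.)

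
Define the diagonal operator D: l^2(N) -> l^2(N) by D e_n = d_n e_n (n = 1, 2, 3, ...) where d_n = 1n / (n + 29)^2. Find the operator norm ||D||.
||D|| = 1/116 (attained at n = 29)

For D diagonal, ||D|| = sup_n |d_n|. Treat f(x) = 1x / (x + 29)^2 for real x > 0. By the quotient rule, f'(x) = 1(29 - x)/(x + 29)^3, which is positive for x < 29 and negative for x > 29. So f has a unique maximum at x = 29, and since 29 is a positive integer, the supremum over n ≥ 1 is attained at n = 29: d_29 = 1·29/(29 + 29)^2 = 1·29/3364 = 1/116. Hence ||D|| = 1/116.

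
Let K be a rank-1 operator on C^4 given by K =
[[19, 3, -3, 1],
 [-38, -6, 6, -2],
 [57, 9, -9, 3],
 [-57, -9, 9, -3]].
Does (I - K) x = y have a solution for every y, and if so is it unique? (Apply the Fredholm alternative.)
(I - K) is singular (det(I - K) = 0, i.e. 1 ∈ sigma(K)). (I - K) x = y is solvable iff y ⊥ ker((I - K)^*) = span{(19, 3, -3, 1)}, i.e. iff 19y_1 + 3y_2 - 3y_3 + y_4 = 0. When solvable, the solutions are x = y + c·(1, -2, 3, -3), c arbitrary (ker(I - K) = span{(1, -2, 3, -3)}, dimension 1).

K has rank 1, so it is an outer product K = u v^T: every row of K is a multiple of one row vector. Reading off the entries, u = (1, -2, 3, -3) and v = (19, 3, -3, 1) (row i of K equals u_i·v^T). A rank-one matrix u v^T satisfies K u = u (v·u) and kills the (3)-dimensional subspace v^⊥, so its characteristic polynomial is lambda^3 (lambda - v·u) with v·u = tr K = 1. Hence the eigenvalues of I - K are 1 (multiplicity 3) and 1 - (1) = 0, so det(I - K) = 0. (Direct check: I - K =
[[-18, -3, 3, -1],
 [38, 7, -6, 2],
 [-57, -9, 10, -3],
 [57, 9, -9, 4]]
has determinant 0.) So 1 is an eigenvalue of K and (I - K) is not invertible. The finite-dimensional Fredholm alternative says: either (I - K) is invertible, or ker(I - K) ≠ {0} and then range(I - K) = ker((I - K)^*)^⊥, with dim ker(I - K) = dim ker((I - K)^*). We are in the second case, so we need both kernels. Kernel of I - K: (I - K) u = u - u (v·u) = u - u = 0, so ker(I - K) = span{u} = span{(1, -2, 3, -3)} (it is exactly 1-dimensional because rank(I - K) = 3). Kernel of the adjoint: K is real, so (I - K)^* = I - K^T = I - v u^T, and (I - v u^T) v = v - v (u·v) = 0; hence ker((I - K)^*) = span{v} = span{(19, 3, -3, 1)}. Therefore (I - K) x = y is solvable iff <y, v> = 0, i.e. iff 19y_1 + 3y_2 - 3y_3 + y_4 = 0. When this holds, K y = u (v·y) = 0, so (I - K) y = y and x = y is a particular solution; the full solution set is the line x = y + c·u = y + c·(1, -2, 3, -3), c ∈ C.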